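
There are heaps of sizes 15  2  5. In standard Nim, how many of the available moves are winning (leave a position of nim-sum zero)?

1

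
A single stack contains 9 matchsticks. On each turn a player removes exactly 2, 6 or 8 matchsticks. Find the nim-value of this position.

2

Compute g(0), g(1), … for moves {2, 6, 8}:
k:     0  1  2  3  4  5  6  7  8  9
g(k):  0  0  1  1  0  0  1  1  2  2
So g(9) = 2.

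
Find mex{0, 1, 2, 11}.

3

The values 0, 1, 2 are all present; 3 is the first non-negative integer missing from the set.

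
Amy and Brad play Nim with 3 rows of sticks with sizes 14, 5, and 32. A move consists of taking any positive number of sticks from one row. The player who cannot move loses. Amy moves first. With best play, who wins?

Amy wins

Nim-sum: 14 ^ 5 ^ 32 = 43.
The nim-sum is 43 ≠ 0, so this is an N-position: the player to move can win; Amy has a winning move.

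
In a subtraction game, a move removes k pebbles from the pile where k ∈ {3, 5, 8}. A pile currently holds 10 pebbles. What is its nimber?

Build the Grundy sequence with g(k) = mex{g(k−s) : s ∈ {3, 5, 8}, s ≤ k}:
g(0) = mex{} = 0
g(1) = mex{} = 0
g(2) = mex{} = 0
g(3) = mex{0} = 1
g(4) = mex{0} = 1
g(5) = mex{0} = 1
g(6) = mex{0,1} = 2
g(7) = mex{0,1} = 2
g(8) = mex{0,1} = 2
g(9) = mex{0,1,2} = 3
g(10) = mex{0,1,2} = 3
So g(10) = 3.

3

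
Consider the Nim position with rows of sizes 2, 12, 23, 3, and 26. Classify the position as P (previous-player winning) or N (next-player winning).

P-position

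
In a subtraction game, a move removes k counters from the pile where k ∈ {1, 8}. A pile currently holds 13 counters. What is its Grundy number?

0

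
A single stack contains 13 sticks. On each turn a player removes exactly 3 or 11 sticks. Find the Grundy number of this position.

2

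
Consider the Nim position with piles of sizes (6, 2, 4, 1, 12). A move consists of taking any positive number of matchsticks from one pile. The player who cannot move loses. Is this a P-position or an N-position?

N-position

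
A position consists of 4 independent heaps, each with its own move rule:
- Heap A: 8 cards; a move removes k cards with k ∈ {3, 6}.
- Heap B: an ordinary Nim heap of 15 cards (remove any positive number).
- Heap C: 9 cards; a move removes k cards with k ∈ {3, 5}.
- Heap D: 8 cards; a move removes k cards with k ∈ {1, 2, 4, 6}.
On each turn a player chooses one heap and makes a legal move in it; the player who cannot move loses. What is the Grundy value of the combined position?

13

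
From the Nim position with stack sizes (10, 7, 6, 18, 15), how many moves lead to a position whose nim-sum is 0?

In binary:
  01010  (10)
  00111  (7)
  00110  (6)
  10010  (18)
  01111  (15)
  -----
  10110  (22)
The overall nim-sum is X = 22. A stack of size p has a winning move iff p XOR X < p (reduce it to p XOR X).
  10: 10 XOR 22 = 28 ≥ 10 — no move.
  7: 7 XOR 22 = 17 ≥ 7 — no move.
  6: 6 XOR 22 = 16 ≥ 6 — no move.
  18: 18 XOR 22 = 4 < 18 — winning move (to 4).
  15: 15 XOR 22 = 25 ≥ 15 — no move.
That gives 1 winning move.

1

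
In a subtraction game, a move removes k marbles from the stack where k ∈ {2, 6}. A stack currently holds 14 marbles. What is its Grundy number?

1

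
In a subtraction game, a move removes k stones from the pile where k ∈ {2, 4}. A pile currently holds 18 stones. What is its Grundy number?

Compute g(0), g(1), … for moves {2, 4}:
k:     0  1  2  3  4  5  6  7  8  9 10 11 12 13 14 15 16 17 18
g(k):  0  0  1  1  2  2  0  0  1  1  2  2  0  0  1  1  2  2  0
So g(18) = 0.

0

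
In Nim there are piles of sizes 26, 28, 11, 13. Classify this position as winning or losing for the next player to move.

Losing position

Nim-sum: 26 ⊕ 28 ⊕ 11 ⊕ 13 = 0.
The nim-sum is 0, so this is a P-position: the player to move is in a losing position under optimal play.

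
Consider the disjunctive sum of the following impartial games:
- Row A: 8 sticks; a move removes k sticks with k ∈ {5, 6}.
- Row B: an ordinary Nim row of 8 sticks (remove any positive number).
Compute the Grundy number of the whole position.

Build the Grundy sequence for row A with g(k) = mex{g(k−s) : s ∈ {5, 6}, s ≤ k}:
g(0) = mex{} = 0
g(1) = mex{} = 0
g(2) = mex{} = 0
g(3) = mex{} = 0
g(4) = mex{} = 0
g(5) = mex{0} = 1
g(6) = mex{0} = 1
g(7) = mex{0} = 1
g(8) = mex{0} = 1
So g(8) = 1.
Row B is a plain Nim row of size 8, so its Grundy value is 8.
The value of a disjunctive sum is the nim-sum of the parts.
Combined value = 1 ⊕ 8 = 9.

9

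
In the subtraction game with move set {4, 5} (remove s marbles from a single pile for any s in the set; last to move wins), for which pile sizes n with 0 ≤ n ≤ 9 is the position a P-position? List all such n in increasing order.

Grundy values for subtraction set {4, 5}:
g(0) = mex{} = 0
g(1) = mex{} = 0
g(2) = mex{} = 0
g(3) = mex{} = 0
g(4) = mex{0} = 1
g(5) = mex{0} = 1
g(6) = mex{0} = 1
g(7) = mex{0} = 1
g(8) = mex{0,1} = 2
g(9) = mex{1} = 0
The P-positions (g = 0) in 0..9 are 0, 1, 2, 3, 9.

0, 1, 2, 3, 9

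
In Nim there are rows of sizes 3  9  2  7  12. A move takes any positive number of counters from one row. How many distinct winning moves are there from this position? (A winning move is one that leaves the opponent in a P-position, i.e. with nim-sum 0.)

Nim-sum: 3 ⊕ 9 ⊕ 2 ⊕ 7 ⊕ 12 = 3.
The overall nim-sum is X = 3. A row of size p has a winning move iff p XOR X < p (reduce it to p XOR X).
  3: 3 XOR 3 = 0 < 3 — winning move (to 0).
  9: 9 XOR 3 = 10 ≥ 9 — no move.
  2: 2 XOR 3 = 1 < 2 — winning move (to 1).
  7: 7 XOR 3 = 4 < 7 — winning move (to 4).
  12: 12 XOR 3 = 15 ≥ 12 — no move.
That gives 3 winning moves.

3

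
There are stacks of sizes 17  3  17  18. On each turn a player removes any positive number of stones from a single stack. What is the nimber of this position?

Compute the nim-sum pairwise:
17 ^ 3 = 18
18 ^ 17 = 3
3 ^ 18 = 17

17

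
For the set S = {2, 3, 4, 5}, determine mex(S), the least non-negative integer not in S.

0 is not in the set, so the mex is 0.

0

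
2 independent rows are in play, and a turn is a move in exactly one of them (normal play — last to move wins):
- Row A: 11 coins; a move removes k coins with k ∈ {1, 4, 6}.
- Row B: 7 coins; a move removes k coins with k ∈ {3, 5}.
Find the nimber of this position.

For row A, compute g(0), g(1), … with moves {1, 4, 6}:
k:     0  1  2  3  4  5  6  7  8  9 10 11
g(k):  0  1  0  1  2  0  1  0  1  2  0  1
So g(11) = 1.
Build the Grundy sequence for row B with g(k) = mex{g(k−s) : s ∈ {3, 5}, s ≤ k}:
g(0) = mex{} = 0
g(1) = mex{} = 0
g(2) = mex{} = 0
g(3) = mex{0} = 1
g(4) = mex{0} = 1
g(5) = mex{0} = 1
g(6) = mex{0,1} = 2
g(7) = mex{0,1} = 2
So g(7) = 2.
The value of a disjunctive sum is the nim-sum of the parts.
Combined value = 1 XOR 2 = 3.

3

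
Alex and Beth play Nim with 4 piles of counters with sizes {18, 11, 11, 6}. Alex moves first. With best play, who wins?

Alex wins

Write each in binary and XOR column by column:
  10010  (18)
  01011  (11)
  01011  (11)
  00110  (6)
  -----
  10100  (20)
The nim-sum is 20 ≠ 0, so this is an N-position: the player to move can win; Alex has a winning move.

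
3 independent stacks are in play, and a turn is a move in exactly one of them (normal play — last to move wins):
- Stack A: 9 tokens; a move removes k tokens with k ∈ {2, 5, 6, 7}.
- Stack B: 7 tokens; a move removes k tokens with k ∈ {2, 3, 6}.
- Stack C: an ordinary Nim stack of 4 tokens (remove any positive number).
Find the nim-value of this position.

7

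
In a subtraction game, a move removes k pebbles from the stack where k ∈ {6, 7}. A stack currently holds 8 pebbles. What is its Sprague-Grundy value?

1

Compute g(0), g(1), … for moves {6, 7}:
k:     0  1  2  3  4  5  6  7  8
g(k):  0  0  0  0  0  0  1  1  1
So g(8) = 1.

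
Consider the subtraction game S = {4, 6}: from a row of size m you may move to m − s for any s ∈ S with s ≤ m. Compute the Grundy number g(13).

0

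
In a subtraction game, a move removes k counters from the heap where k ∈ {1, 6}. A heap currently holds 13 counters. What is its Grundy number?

Build the Grundy sequence with g(k) = mex{g(k−s) : s ∈ {1, 6}, s ≤ k}:
g(0) = mex{} = 0
g(1) = mex{0} = 1
g(2) = mex{1} = 0
g(3) = mex{0} = 1
g(4) = mex{1} = 0
g(5) = mex{0} = 1
g(6) = mex{0,1} = 2
g(7) = mex{1,2} = 0
g(8) = mex{0} = 1
g(9) = mex{1} = 0
g(10) = mex{0} = 1
g(11) = mex{1} = 0
g(12) = mex{0,2} = 1
g(13) = mex{0,1} = 2
So g(13) = 2.

2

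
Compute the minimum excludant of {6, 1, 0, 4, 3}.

2

The values 0, 1 are all present; 2 is the first non-negative integer missing from the set.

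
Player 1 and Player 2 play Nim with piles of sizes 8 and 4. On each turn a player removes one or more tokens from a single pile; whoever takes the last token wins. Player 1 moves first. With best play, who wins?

Player 1 wins

Nim-sum: 8 XOR 4 = 12.
The nim-sum is 12 ≠ 0, so this is an N-position: the player to move can win; Player 1 has a winning move.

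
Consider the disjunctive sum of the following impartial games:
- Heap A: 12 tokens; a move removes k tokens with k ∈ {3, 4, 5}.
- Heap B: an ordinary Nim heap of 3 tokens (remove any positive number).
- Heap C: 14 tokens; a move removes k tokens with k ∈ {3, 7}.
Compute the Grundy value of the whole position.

Build the Grundy sequence for heap A with g(k) = mex{g(k−s) : s ∈ {3, 4, 5}, s ≤ k}:
g(0) = mex{} = 0
g(1) = mex{} = 0
g(2) = mex{} = 0
g(3) = mex{0} = 1
g(4) = mex{0} = 1
g(5) = mex{0} = 1
g(6) = mex{0,1} = 2
g(7) = mex{0,1} = 2
g(8) = mex{1} = 0
g(9) = mex{1,2} = 0
g(10) = mex{1,2} = 0
g(11) = mex{0,2} = 1
g(12) = mex{0,2} = 1
So g(12) = 1.
Heap B is a plain Nim heap of size 3, so its Grundy value is 3.
For heap C, compute g(0), g(1), … with moves {3, 7}:
g(0) = mex{} = 0
g(1) = mex{} = 0
g(2) = mex{} = 0
g(3) = mex{0} = 1
g(4) = mex{0} = 1
g(5) = mex{0} = 1
g(6) = mex{1} = 0
g(7) = mex{0,1} = 2
g(8) = mex{0,1} = 2
g(9) = mex{0} = 1
g(10) = mex{1,2} = 0
g(11) = mex{1,2} = 0
g(12) = mex{1} = 0
g(13) = mex{0} = 1
g(14) = mex{0,2} = 1
So g(14) = 1.
The value of a disjunctive sum is the nim-sum of the parts.
Combined value = 1 ⊕ 3 ⊕ 1 = 3.

3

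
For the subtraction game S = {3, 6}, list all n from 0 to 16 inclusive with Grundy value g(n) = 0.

0, 1, 2, 9, 10, 11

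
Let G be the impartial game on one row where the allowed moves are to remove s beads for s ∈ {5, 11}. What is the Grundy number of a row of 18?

Build the Grundy sequence with g(k) = mex{g(k−s) : s ∈ {5, 11}, s ≤ k}:
k:     0  1  2  3  4  5  6  7  8  9 10 11 12 13 14 15 16 17 18
g(k):  0  0  0  0  0  1  1  1  1  1  0  2  2  2  2  1  0  0  0
So g(18) = 0.

0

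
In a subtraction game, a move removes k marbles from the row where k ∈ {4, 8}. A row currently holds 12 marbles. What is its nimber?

0

Grundy values for subtraction set {4, 8}:
g(0) = mex{} = 0
g(1) = mex{} = 0
g(2) = mex{} = 0
g(3) = mex{} = 0
g(4) = mex{0} = 1
g(5) = mex{0} = 1
g(6) = mex{0} = 1
g(7) = mex{0} = 1
g(8) = mex{0,1} = 2
g(9) = mex{0,1} = 2
g(10) = mex{0,1} = 2
g(11) = mex{0,1} = 2
g(12) = mex{1,2} = 0
So g(12) = 0.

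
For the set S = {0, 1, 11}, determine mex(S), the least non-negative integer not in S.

The values 0, 1 are all present; 2 is the first non-negative integer missing from the set.

2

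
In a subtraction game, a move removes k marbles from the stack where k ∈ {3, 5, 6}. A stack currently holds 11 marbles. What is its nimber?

0

Build the Grundy sequence with g(k) = mex{g(k−s) : s ∈ {3, 5, 6}, s ≤ k}:
k:     0  1  2  3  4  5  6  7  8  9 10 11
g(k):  0  0  0  1  1  1  2  2  2  0  0  0
So g(11) = 0.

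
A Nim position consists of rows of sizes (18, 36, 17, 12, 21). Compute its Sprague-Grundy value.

62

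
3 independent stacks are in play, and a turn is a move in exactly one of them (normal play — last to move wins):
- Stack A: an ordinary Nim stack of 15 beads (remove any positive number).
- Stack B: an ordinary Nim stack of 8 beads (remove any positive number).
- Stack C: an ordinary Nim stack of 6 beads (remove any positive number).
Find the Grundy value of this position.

1

Stack A is a plain Nim stack of size 15, so its Grundy value is 15.
Stack B is a plain Nim stack of size 8, so its Grundy value is 8.
Stack C is a plain Nim stack of size 6, so its Grundy value is 6.
By the Sprague-Grundy theorem, the Grundy value of a sum of independent games is the XOR of the component values.
Combined value = 15 ⊕ 8 ⊕ 6 = 1.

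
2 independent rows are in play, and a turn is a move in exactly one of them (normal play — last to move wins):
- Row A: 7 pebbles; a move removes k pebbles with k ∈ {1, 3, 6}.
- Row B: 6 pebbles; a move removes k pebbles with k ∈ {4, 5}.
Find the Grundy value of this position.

Build the Grundy sequence for row A with g(k) = mex{g(k−s) : s ∈ {1, 3, 6}, s ≤ k}:
k:     0  1  2  3  4  5  6  7
g(k):  0  1  0  1  0  1  2  3
So g(7) = 3.
Build the Grundy sequence for row B with g(k) = mex{g(k−s) : s ∈ {4, 5}, s ≤ k}:
g(0) = mex{} = 0
g(1) = mex{} = 0
g(2) = mex{} = 0
g(3) = mex{} = 0
g(4) = mex{0} = 1
g(5) = mex{0} = 1
g(6) = mex{0} = 1
So g(6) = 1.
By the Sprague-Grundy theorem, the Grundy value of a sum of independent games is the XOR of the component values.
Combined value = 3 ⊕ 1 = 2.

2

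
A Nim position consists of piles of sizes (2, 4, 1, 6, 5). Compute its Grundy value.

4

Bitwise XOR of the heap sizes:
  010  (2)
  100  (4)
  001  (1)
  110  (6)
  101  (5)
  ---
  100  (4)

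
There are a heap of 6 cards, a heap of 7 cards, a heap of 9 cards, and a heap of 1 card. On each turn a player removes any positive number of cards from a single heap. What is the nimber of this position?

Nim-sum: 6 ^ 7 ^ 9 ^ 1 = 9.

9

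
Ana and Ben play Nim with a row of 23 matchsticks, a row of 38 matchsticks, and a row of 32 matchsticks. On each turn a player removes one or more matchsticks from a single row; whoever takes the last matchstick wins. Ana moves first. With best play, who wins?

Bitwise XOR of the heap sizes:
  010111  (23)
  100110  (38)
  100000  (32)
  ------
  010001  (17)
The nim-sum is 17 ≠ 0, so this is an N-position: the player to move can win; Ana has a winning move.

Ana wins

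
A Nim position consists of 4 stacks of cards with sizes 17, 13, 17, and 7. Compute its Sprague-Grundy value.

Bitwise XOR of the heap sizes:
  10001  (17)
  01101  (13)
  10001  (17)
  00111  (7)
  -----
  01010  (10)

10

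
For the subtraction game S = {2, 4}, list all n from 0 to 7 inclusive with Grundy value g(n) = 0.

0, 1, 6, 7

Compute g(0), g(1), … for moves {2, 4}:
k:     0  1  2  3  4  5  6  7
g(k):  0  0  1  1  2  2  0  0
The P-positions (g = 0) in 0..7 are 0, 1, 6, 7.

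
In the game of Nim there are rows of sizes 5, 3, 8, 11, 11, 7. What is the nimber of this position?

Nim-sum: 5 ⊕ 3 ⊕ 8 ⊕ 11 ⊕ 11 ⊕ 7 = 9.

9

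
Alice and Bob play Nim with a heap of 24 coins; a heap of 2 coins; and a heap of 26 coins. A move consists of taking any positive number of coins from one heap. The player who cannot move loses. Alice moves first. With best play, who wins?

Bob wins

Write each in binary and XOR column by column:
  11000  (24)
  00010  (2)
  11010  (26)
  -----
  00000  (0)
The nim-sum is 0, so this is a P-position: the player to move is in a losing position under optimal play; Alice is about to move from it and so loses — Bob wins.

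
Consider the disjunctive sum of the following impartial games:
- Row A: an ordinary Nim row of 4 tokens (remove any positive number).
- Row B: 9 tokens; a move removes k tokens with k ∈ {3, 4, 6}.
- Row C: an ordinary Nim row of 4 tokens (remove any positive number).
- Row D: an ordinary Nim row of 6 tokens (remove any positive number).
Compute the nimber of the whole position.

Row A is a plain Nim row of size 4, so its Grundy value is 4.
Grundy values for row B (subtraction set {3, 4, 6}):
k:     0  1  2  3  4  5  6  7  8  9
g(k):  0  0  0  1  1  1  2  2  2  0
So g(9) = 0.
Row C is a plain Nim row of size 4, so its Grundy value is 4.
Row D is a plain Nim row of size 6, so its Grundy value is 6.
The value of a disjunctive sum is the nim-sum of the parts.
Combined value = 4 XOR 0 XOR 4 XOR 6 = 6.

6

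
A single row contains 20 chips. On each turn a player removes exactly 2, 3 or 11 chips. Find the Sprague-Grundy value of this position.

0

Compute g(0), g(1), … for moves {2, 3, 11}:
k:     0  1  2  3  4  5  6  7  8  9 10 11 12 13 14 15 16 17 18 19 20
g(k):  0  0  1  1  2  0  0  1  1  2  0  3  1  2  0  0  1  1  2  0  0
So g(20) = 0.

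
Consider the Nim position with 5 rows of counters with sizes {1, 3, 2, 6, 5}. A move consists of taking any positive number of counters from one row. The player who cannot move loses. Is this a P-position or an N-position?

N-position

Nim-sum: 1 XOR 3 XOR 2 XOR 6 XOR 5 = 3.
The nim-sum is 3 ≠ 0, so this is an N-position: the player to move can win.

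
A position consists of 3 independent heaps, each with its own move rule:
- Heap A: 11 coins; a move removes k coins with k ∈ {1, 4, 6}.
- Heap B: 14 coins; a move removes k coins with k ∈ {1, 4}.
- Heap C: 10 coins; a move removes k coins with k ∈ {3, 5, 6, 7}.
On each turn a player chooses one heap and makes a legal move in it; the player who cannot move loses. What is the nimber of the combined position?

Build the Grundy sequence for heap A with g(k) = mex{g(k−s) : s ∈ {1, 4, 6}, s ≤ k}:
k:     0  1  2  3  4  5  6  7  8  9 10 11
g(k):  0  1  0  1  2  0  1  0  1  2  0  1
So g(11) = 1.
For heap B, compute g(0), g(1), … with moves {1, 4}:
g(0) = mex{} = 0
g(1) = mex{0} = 1
g(2) = mex{1} = 0
g(3) = mex{0} = 1
g(4) = mex{0,1} = 2
g(5) = mex{1,2} = 0
g(6) = mex{0} = 1
g(7) = mex{1} = 0
g(8) = mex{0,2} = 1
g(9) = mex{0,1} = 2
g(10) = mex{1,2} = 0
g(11) = mex{0} = 1
g(12) = mex{1} = 0
g(13) = mex{0,2} = 1
g(14) = mex{0,1} = 2
So g(14) = 2.
For heap C, compute g(0), g(1), … with moves {3, 5, 6, 7}:
k:     0  1  2  3  4  5  6  7  8  9 10
g(k):  0  0  0  1  1  1  2  2  2  3  0
So g(10) = 0.
By the Sprague-Grundy theorem, the Grundy value of a sum of independent games is the XOR of the component values.
Combined value = 1 XOR 2 XOR 0 = 3.

3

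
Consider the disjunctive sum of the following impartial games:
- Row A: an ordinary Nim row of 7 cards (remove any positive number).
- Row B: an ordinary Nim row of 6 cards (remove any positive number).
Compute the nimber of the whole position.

1

Row A is a plain Nim row of size 7, so its Grundy value is 7.
Row B is a plain Nim row of size 6, so its Grundy value is 6.
The value of a disjunctive sum is the nim-sum of the parts.
Combined value = 7 ⊕ 6 = 1.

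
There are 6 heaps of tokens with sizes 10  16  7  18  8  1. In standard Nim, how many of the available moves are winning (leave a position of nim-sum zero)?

1

Nim-sum: 10 ^ 16 ^ 7 ^ 18 ^ 8 ^ 1 = 6.
The overall nim-sum is X = 6. A heap of size p has a winning move iff p XOR X < p (reduce it to p XOR X).
  10: 10 XOR 6 = 12 ≥ 10 — no move.
  16: 16 XOR 6 = 22 ≥ 16 — no move.
  7: 7 XOR 6 = 1 < 7 — winning move (to 1).
  18: 18 XOR 6 = 20 ≥ 18 — no move.
  8: 8 XOR 6 = 14 ≥ 8 — no move.
  1: 1 XOR 6 = 7 ≥ 1 — no move.
That gives 1 winning move.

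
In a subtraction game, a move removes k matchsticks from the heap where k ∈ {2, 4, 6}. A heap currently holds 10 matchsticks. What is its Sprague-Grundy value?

1

Compute g(0), g(1), … for moves {2, 4, 6}:
g(0) = mex{} = 0
g(1) = mex{} = 0
g(2) = mex{0} = 1
g(3) = mex{0} = 1
g(4) = mex{0,1} = 2
g(5) = mex{0,1} = 2
g(6) = mex{0,1,2} = 3
g(7) = mex{0,1,2} = 3
g(8) = mex{1,2,3} = 0
g(9) = mex{1,2,3} = 0
g(10) = mex{0,2,3} = 1
So g(10) = 1.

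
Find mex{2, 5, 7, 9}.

0

0 is not in the set, so the mex is 0.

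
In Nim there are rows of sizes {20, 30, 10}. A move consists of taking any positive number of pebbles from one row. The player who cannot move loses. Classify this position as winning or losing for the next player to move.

Losing position

Nim-sum: 20 XOR 30 XOR 10 = 0.
The nim-sum is 0, so this is a P-position: the player to move is in a losing position under optimal play.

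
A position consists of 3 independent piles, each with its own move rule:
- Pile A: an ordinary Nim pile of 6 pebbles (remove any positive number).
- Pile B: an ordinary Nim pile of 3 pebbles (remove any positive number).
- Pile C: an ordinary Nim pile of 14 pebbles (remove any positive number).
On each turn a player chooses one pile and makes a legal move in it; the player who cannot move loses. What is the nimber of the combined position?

Pile A is a plain Nim pile of size 6, so its Grundy value is 6.
Pile B is a plain Nim pile of size 3, so its Grundy value is 3.
Pile C is a plain Nim pile of size 14, so its Grundy value is 14.
By the Sprague-Grundy theorem, the Grundy value of a sum of independent games is the XOR of the component values.
Combined value = 6 XOR 3 XOR 14 = 11.

11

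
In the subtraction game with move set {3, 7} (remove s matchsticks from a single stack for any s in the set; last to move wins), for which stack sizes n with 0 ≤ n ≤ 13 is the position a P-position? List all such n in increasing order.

Grundy values for subtraction set {3, 7}:
g(0) = mex{} = 0
g(1) = mex{} = 0
g(2) = mex{} = 0
g(3) = mex{0} = 1
g(4) = mex{0} = 1
g(5) = mex{0} = 1
g(6) = mex{1} = 0
g(7) = mex{0,1} = 2
g(8) = mex{0,1} = 2
g(9) = mex{0} = 1
g(10) = mex{1,2} = 0
g(11) = mex{1,2} = 0
g(12) = mex{1} = 0
g(13) = mex{0} = 1
The P-positions (g = 0) in 0..13 are 0, 1, 2, 6, 10, 11, 12.

0, 1, 2, 6, 10, 11, 12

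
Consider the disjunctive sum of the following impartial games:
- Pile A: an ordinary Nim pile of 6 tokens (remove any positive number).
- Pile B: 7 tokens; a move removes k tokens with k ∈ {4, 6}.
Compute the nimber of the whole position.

7

Pile A is a plain Nim pile of size 6, so its Grundy value is 6.
Grundy values for pile B (subtraction set {4, 6}):
k:     0  1  2  3  4  5  6  7
g(k):  0  0  0  0  1  1  1  1
So g(7) = 1.
The value of a disjunctive sum is the nim-sum of the parts.
Combined value = 6 XOR 1 = 7.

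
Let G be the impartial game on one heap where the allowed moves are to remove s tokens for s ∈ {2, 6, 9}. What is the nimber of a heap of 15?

Compute g(0), g(1), … for moves {2, 6, 9}:
k:     0  1  2  3  4  5  6  7  8  9 10 11 12 13 14 15
g(k):  0  0  1  1  0  0  1  1  0  2  1  3  0  2  1  0
So g(15) = 0.

0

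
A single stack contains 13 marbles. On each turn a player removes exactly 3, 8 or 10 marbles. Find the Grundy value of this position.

0

Grundy values for subtraction set {3, 8, 10}:
k:     0  1  2  3  4  5  6  7  8  9 10 11 12 13
g(k):  0  0  0  1  1  1  0  0  2  1  1  3  2  0
So g(13) = 0.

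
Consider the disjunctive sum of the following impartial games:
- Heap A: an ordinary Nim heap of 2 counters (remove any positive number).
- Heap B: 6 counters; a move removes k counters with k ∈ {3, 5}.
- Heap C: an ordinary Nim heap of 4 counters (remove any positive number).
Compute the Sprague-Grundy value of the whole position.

4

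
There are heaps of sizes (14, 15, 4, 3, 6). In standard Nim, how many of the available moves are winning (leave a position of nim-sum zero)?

0

Bitwise XOR of the heap sizes:
  1110  (14)
  1111  (15)
  0100  (4)
  0011  (3)
  0110  (6)
  ----
  0000  (0)
The nim-sum is already 0, so every move leaves a nonzero nim-sum — there are no winning moves.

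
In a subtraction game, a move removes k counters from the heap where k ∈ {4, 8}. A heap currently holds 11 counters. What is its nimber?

2

Grundy values for subtraction set {4, 8}:
k:     0  1  2  3  4  5  6  7  8  9 10 11
g(k):  0  0  0  0  1  1  1  1  2  2  2  2
So g(11) = 2.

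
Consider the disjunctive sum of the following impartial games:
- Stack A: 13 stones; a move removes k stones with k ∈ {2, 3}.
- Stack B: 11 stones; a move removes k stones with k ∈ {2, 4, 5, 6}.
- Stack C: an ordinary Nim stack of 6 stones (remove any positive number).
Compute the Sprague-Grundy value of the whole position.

6

Grundy values for stack A (subtraction set {2, 3}):
k:     0  1  2  3  4  5  6  7  8  9 10 11 12 13
g(k):  0  0  1  1  2  0  0  1  1  2  0  0  1  1
So g(13) = 1.
For stack B, compute g(0), g(1), … with moves {2, 4, 5, 6}:
g(0) = mex{} = 0
g(1) = mex{} = 0
g(2) = mex{0} = 1
g(3) = mex{0} = 1
g(4) = mex{0,1} = 2
g(5) = mex{0,1} = 2
g(6) = mex{0,1,2} = 3
g(7) = mex{0,1,2} = 3
g(8) = mex{1,2,3} = 0
g(9) = mex{1,2,3} = 0
g(10) = mex{0,2,3} = 1
g(11) = mex{0,2,3} = 1
So g(11) = 1.
Stack C is a plain Nim stack of size 6, so its Grundy value is 6.
The value of a disjunctive sum is the nim-sum of the parts.
Combined value = 1 XOR 1 XOR 6 = 6.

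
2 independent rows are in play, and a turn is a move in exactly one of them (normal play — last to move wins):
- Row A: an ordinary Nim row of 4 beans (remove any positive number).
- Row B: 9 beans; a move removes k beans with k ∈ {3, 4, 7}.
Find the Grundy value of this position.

7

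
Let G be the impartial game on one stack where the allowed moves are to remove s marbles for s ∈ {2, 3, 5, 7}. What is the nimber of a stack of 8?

Compute g(0), g(1), … for moves {2, 3, 5, 7}:
g(0) = mex{} = 0
g(1) = mex{} = 0
g(2) = mex{0} = 1
g(3) = mex{0} = 1
g(4) = mex{0,1} = 2
g(5) = mex{0,1} = 2
g(6) = mex{0,1,2} = 3
g(7) = mex{0,1,2} = 3
g(8) = mex{0,1,2,3} = 4
So g(8) = 4.

4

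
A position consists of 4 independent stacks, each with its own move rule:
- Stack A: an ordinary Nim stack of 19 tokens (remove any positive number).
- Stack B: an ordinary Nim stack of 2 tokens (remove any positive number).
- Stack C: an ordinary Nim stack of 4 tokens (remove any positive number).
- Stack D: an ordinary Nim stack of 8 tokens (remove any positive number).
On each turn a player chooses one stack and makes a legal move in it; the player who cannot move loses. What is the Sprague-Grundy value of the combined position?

Stack A is a plain Nim stack of size 19, so its Grundy value is 19.
Stack B is a plain Nim stack of size 2, so its Grundy value is 2.
Stack C is a plain Nim stack of size 4, so its Grundy value is 4.
Stack D is a plain Nim stack of size 8, so its Grundy value is 8.
The value of a disjunctive sum is the nim-sum of the parts.
Combined value = 19 XOR 2 XOR 4 XOR 8 = 29.

29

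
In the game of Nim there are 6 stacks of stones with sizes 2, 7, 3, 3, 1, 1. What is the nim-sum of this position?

Compute the nim-sum pairwise:
2 ⊕ 7 = 5
5 ⊕ 3 = 6
6 ⊕ 3 = 5
5 ⊕ 1 = 4
4 ⊕ 1 = 5

5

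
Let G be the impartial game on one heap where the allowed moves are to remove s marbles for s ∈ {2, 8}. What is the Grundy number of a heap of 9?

Grundy values for subtraction set {2, 8}:
g(0) = mex{} = 0
g(1) = mex{} = 0
g(2) = mex{0} = 1
g(3) = mex{0} = 1
g(4) = mex{1} = 0
g(5) = mex{1} = 0
g(6) = mex{0} = 1
g(7) = mex{0} = 1
g(8) = mex{0,1} = 2
g(9) = mex{0,1} = 2
So g(9) = 2.

2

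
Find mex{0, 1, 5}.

The values 0, 1 are all present; 2 is the first non-negative integer missing from the set.

2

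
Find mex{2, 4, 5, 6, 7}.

0 is not in the set, so the mex is 0.

0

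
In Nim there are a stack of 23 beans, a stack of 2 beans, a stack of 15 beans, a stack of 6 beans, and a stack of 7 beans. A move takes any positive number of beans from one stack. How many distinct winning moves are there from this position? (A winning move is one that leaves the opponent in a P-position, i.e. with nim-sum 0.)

Nim-sum: 23 ^ 2 ^ 15 ^ 6 ^ 7 = 27.
The overall nim-sum is X = 27. A stack of size p has a winning move iff p XOR X < p (reduce it to p XOR X).
  23: 23 XOR 27 = 12 < 23 — winning move (to 12).
  2: 2 XOR 27 = 25 ≥ 2 — no move.
  15: 15 XOR 27 = 20 ≥ 15 — no move.
  6: 6 XOR 27 = 29 ≥ 6 — no move.
  7: 7 XOR 27 = 28 ≥ 7 — no move.
That gives 1 winning move.

1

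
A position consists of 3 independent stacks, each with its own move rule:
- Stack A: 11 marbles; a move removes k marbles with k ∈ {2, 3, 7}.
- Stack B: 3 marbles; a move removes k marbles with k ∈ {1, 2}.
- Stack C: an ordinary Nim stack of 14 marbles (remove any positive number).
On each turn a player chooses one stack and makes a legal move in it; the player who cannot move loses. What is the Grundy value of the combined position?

Build the Grundy sequence for stack A with g(k) = mex{g(k−s) : s ∈ {2, 3, 7}, s ≤ k}:
k:     0  1  2  3  4  5  6  7  8  9 10 11
g(k):  0  0  1  1  2  0  0  1  1  2  0  0
So g(11) = 0.
For stack B, compute g(0), g(1), … with moves {1, 2}:
k:     0  1  2  3
g(k):  0  1  2  0
So g(3) = 0.
Stack C is a plain Nim stack of size 14, so its Grundy value is 14.
By the Sprague-Grundy theorem, the Grundy value of a sum of independent games is the XOR of the component values.
Combined value = 0 ⊕ 0 ⊕ 14 = 14.

14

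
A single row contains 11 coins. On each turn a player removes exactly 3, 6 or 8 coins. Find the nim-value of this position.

Build the Grundy sequence with g(k) = mex{g(k−s) : s ∈ {3, 6, 8}, s ≤ k}:
k:     0  1  2  3  4  5  6  7  8  9 10 11
g(k):  0  0  0  1  1  1  2  2  2  3  3  0
So g(11) = 0.

0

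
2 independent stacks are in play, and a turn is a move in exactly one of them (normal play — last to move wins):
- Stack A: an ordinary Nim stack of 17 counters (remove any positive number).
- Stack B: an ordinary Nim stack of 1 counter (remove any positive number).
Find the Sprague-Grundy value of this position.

Stack A is a plain Nim stack of size 17, so its Grundy value is 17.
Stack B is a plain Nim stack of size 1, so its Grundy value is 1.
The value of a disjunctive sum is the nim-sum of the parts.
Combined value = 17 XOR 1 = 16.

16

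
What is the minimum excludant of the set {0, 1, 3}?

2

The values 0, 1 are all present; 2 is the first non-negative integer missing from the set.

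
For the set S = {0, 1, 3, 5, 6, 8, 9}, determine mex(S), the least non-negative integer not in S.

2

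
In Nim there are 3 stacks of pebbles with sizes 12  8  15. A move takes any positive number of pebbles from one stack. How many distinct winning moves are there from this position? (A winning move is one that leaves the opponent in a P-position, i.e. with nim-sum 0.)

3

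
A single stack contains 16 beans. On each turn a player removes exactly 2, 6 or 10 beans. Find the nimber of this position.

0

Compute g(0), g(1), … for moves {2, 6, 10}:
k:     0  1  2  3  4  5  6  7  8  9 10 11 12 13 14 15 16
g(k):  0  0  1  1  0  0  1  1  0  0  1  1  0  0  1  1  0
So g(16) = 0.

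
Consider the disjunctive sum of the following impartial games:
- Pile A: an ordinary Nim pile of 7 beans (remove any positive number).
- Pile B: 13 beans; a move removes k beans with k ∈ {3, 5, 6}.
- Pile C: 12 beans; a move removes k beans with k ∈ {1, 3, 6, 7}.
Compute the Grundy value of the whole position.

6

Pile A is a plain Nim pile of size 7, so its Grundy value is 7.
Build the Grundy sequence for pile B with g(k) = mex{g(k−s) : s ∈ {3, 5, 6}, s ≤ k}:
g(0) = mex{} = 0
g(1) = mex{} = 0
g(2) = mex{} = 0
g(3) = mex{0} = 1
g(4) = mex{0} = 1
g(5) = mex{0} = 1
g(6) = mex{0,1} = 2
g(7) = mex{0,1} = 2
g(8) = mex{0,1} = 2
g(9) = mex{1,2} = 0
g(10) = mex{1,2} = 0
g(11) = mex{1,2} = 0
g(12) = mex{0,2} = 1
g(13) = mex{0,2} = 1
So g(13) = 1.
Build the Grundy sequence for pile C with g(k) = mex{g(k−s) : s ∈ {1, 3, 6, 7}, s ≤ k}:
k:     0  1  2  3  4  5  6  7  8  9 10 11 12
g(k):  0  1  0  1  0  1  2  3  2  3  2  3  0
So g(12) = 0.
By the Sprague-Grundy theorem, the Grundy value of a sum of independent games is the XOR of the component values.
Combined value = 7 ⊕ 1 ⊕ 0 = 6.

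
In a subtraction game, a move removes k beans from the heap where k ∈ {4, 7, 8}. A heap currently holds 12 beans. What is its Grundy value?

0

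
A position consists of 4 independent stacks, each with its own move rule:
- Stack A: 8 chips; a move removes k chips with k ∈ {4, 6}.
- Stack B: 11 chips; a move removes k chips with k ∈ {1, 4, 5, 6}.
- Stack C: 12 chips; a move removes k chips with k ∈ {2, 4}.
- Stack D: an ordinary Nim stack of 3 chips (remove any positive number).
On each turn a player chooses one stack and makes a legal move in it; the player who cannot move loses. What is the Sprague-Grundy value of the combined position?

Build the Grundy sequence for stack A with g(k) = mex{g(k−s) : s ∈ {4, 6}, s ≤ k}:
g(0) = mex{} = 0
g(1) = mex{} = 0
g(2) = mex{} = 0
g(3) = mex{} = 0
g(4) = mex{0} = 1
g(5) = mex{0} = 1
g(6) = mex{0} = 1
g(7) = mex{0} = 1
g(8) = mex{0,1} = 2
So g(8) = 2.
Grundy values for stack B (subtraction set {1, 4, 5, 6}):
g(0) = mex{} = 0
g(1) = mex{0} = 1
g(2) = mex{1} = 0
g(3) = mex{0} = 1
g(4) = mex{0,1} = 2
g(5) = mex{0,1,2} = 3
g(6) = mex{0,1,3} = 2
g(7) = mex{0,1,2} = 3
g(8) = mex{0,1,2,3} = 4
g(9) = mex{1,2,3,4} = 0
g(10) = mex{0,2,3} = 1
g(11) = mex{1,2,3} = 0
So g(11) = 0.
Build the Grundy sequence for stack C with g(k) = mex{g(k−s) : s ∈ {2, 4}, s ≤ k}:
g(0) = mex{} = 0
g(1) = mex{} = 0
g(2) = mex{0} = 1
g(3) = mex{0} = 1
g(4) = mex{0,1} = 2
g(5) = mex{0,1} = 2
g(6) = mex{1,2} = 0
g(7) = mex{1,2} = 0
g(8) = mex{0,2} = 1
g(9) = mex{0,2} = 1
g(10) = mex{0,1} = 2
g(11) = mex{0,1} = 2
g(12) = mex{1,2} = 0
So g(12) = 0.
Stack D is a plain Nim stack of size 3, so its Grundy value is 3.
The value of a disjunctive sum is the nim-sum of the parts.
Combined value = 2 ⊕ 0 ⊕ 0 ⊕ 3 = 1.

1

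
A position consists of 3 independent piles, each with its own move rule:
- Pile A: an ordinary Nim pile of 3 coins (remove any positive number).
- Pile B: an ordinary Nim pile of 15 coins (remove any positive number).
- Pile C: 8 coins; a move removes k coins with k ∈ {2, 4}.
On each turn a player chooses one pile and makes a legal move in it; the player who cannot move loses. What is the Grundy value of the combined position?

13

Pile A is a plain Nim pile of size 3, so its Grundy value is 3.
Pile B is a plain Nim pile of size 15, so its Grundy value is 15.
For pile C, compute g(0), g(1), … with moves {2, 4}:
k:     0  1  2  3  4  5  6  7  8
g(k):  0  0  1  1  2  2  0  0  1
So g(8) = 1.
By the Sprague-Grundy theorem, the Grundy value of a sum of independent games is the XOR of the component values.
Combined value = 3 XOR 15 XOR 1 = 13.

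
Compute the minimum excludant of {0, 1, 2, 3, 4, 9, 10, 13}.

The values 0, 1, 2, 3, 4 are all present; 5 is the first non-negative integer missing from the set.

5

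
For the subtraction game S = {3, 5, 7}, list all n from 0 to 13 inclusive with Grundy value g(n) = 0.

0, 1, 2, 10, 11, 12

Build the Grundy sequence with g(k) = mex{g(k−s) : s ∈ {3, 5, 7}, s ≤ k}:
g(0) = mex{} = 0
g(1) = mex{} = 0
g(2) = mex{} = 0
g(3) = mex{0} = 1
g(4) = mex{0} = 1
g(5) = mex{0} = 1
g(6) = mex{0,1} = 2
g(7) = mex{0,1} = 2
g(8) = mex{0,1} = 2
g(9) = mex{0,1,2} = 3
g(10) = mex{1,2} = 0
g(11) = mex{1,2} = 0
g(12) = mex{1,2,3} = 0
g(13) = mex{0,2} = 1
The P-positions (g = 0) in 0..13 are 0, 1, 2, 10, 11, 12.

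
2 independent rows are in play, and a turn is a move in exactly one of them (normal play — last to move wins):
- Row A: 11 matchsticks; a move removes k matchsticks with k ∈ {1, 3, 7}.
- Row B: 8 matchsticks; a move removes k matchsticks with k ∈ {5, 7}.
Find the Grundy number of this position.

For row A, compute g(0), g(1), … with moves {1, 3, 7}:
k:     0  1  2  3  4  5  6  7  8  9 10 11
g(k):  0  1  0  1  0  1  0  1  0  1  0  1
So g(11) = 1.
For row B, compute g(0), g(1), … with moves {5, 7}:
g(0) = mex{} = 0
g(1) = mex{} = 0
g(2) = mex{} = 0
g(3) = mex{} = 0
g(4) = mex{} = 0
g(5) = mex{0} = 1
g(6) = mex{0} = 1
g(7) = mex{0} = 1
g(8) = mex{0} = 1
So g(8) = 1.
By the Sprague-Grundy theorem, the Grundy value of a sum of independent games is the XOR of the component values.
Combined value = 1 ⊕ 1 = 0.

0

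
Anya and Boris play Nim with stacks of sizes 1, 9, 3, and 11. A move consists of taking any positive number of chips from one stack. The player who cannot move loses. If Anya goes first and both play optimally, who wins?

Boris wins

Compute the nim-sum pairwise:
1 XOR 9 = 8
8 XOR 3 = 11
11 XOR 11 = 0
The nim-sum is 0, so this is a P-position: the player to move is in a losing position under optimal play; Anya is about to move from it and so loses — Boris wins.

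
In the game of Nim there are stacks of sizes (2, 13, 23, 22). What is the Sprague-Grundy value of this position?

14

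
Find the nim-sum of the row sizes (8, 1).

In binary:
  1000  (8)
  0001  (1)
  ----
  1001  (9)

9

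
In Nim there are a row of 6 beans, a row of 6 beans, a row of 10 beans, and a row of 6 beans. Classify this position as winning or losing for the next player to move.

Winning position

Nim-sum: 6 ^ 6 ^ 10 ^ 6 = 12.
The nim-sum is 12 ≠ 0, so this is an N-position: the player to move can win.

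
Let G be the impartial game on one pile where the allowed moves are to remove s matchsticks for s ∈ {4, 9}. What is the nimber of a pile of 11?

Build the Grundy sequence with g(k) = mex{g(k−s) : s ∈ {4, 9}, s ≤ k}:
g(0) = mex{} = 0
g(1) = mex{} = 0
g(2) = mex{} = 0
g(3) = mex{} = 0
g(4) = mex{0} = 1
g(5) = mex{0} = 1
g(6) = mex{0} = 1
g(7) = mex{0} = 1
g(8) = mex{1} = 0
g(9) = mex{0,1} = 2
g(10) = mex{0,1} = 2
g(11) = mex{0,1} = 2
So g(11) = 2.

2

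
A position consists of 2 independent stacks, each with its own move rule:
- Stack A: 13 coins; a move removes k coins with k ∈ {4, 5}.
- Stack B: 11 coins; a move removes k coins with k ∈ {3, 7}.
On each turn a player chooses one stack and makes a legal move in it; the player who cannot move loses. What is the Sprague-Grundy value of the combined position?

1

For stack A, compute g(0), g(1), … with moves {4, 5}:
g(0) = mex{} = 0
g(1) = mex{} = 0
g(2) = mex{} = 0
g(3) = mex{} = 0
g(4) = mex{0} = 1
g(5) = mex{0} = 1
g(6) = mex{0} = 1
g(7) = mex{0} = 1
g(8) = mex{0,1} = 2
g(9) = mex{1} = 0
g(10) = mex{1} = 0
g(11) = mex{1} = 0
g(12) = mex{1,2} = 0
g(13) = mex{0,2} = 1
So g(13) = 1.
Grundy values for stack B (subtraction set {3, 7}):
k:     0  1  2  3  4  5  6  7  8  9 10 11
g(k):  0  0  0  1  1  1  0  2  2  1  0  0
So g(11) = 0.
By the Sprague-Grundy theorem, the Grundy value of a sum of independent games is the XOR of the component values.
Combined value = 1 XOR 0 = 1.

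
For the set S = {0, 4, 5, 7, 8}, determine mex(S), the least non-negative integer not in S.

1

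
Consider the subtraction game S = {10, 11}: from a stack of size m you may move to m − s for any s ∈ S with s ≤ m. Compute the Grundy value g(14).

Grundy values for subtraction set {10, 11}:
k:     0  1  2  3  4  5  6  7  8  9 10 11 12 13 14
g(k):  0  0  0  0  0  0  0  0  0  0  1  1  1  1  1
So g(14) = 1.

1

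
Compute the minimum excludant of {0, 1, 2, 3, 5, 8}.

The values 0, 1, 2, 3 are all present; 4 is the first non-negative integer missing from the set.

4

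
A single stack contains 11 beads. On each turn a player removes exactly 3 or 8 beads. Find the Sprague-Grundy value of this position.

Grundy values for subtraction set {3, 8}:
g(0) = mex{} = 0
g(1) = mex{} = 0
g(2) = mex{} = 0
g(3) = mex{0} = 1
g(4) = mex{0} = 1
g(5) = mex{0} = 1
g(6) = mex{1} = 0
g(7) = mex{1} = 0
g(8) = mex{0,1} = 2
g(9) = mex{0} = 1
g(10) = mex{0} = 1
g(11) = mex{1,2} = 0
So g(11) = 0.

0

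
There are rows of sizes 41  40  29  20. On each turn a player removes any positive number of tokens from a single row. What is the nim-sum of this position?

8

Write each in binary and XOR column by column:
  101001  (41)
  101000  (40)
  011101  (29)
  010100  (20)
  ------
  001000  (8)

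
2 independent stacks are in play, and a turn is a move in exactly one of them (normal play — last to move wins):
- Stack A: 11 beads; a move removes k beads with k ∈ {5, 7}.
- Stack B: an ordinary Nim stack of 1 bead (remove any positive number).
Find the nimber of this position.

3

Grundy values for stack A (subtraction set {5, 7}):
k:     0  1  2  3  4  5  6  7  8  9 10 11
g(k):  0  0  0  0  0  1  1  1  1  1  2  2
So g(11) = 2.
Stack B is a plain Nim stack of size 1, so its Grundy value is 1.
By the Sprague-Grundy theorem, the Grundy value of a sum of independent games is the XOR of the component values.
Combined value = 2 XOR 1 = 3.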